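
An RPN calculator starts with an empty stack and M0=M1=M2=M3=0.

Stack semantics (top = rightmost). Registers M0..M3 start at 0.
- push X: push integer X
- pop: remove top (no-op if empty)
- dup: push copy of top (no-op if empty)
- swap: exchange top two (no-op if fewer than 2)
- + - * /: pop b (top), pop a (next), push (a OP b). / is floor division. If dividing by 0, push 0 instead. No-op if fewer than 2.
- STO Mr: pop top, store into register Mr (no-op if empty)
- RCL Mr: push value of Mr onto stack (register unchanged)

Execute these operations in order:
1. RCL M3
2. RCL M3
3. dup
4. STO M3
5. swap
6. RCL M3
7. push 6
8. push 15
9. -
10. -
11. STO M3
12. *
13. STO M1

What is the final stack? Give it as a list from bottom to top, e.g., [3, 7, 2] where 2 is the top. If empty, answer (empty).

After op 1 (RCL M3): stack=[0] mem=[0,0,0,0]
After op 2 (RCL M3): stack=[0,0] mem=[0,0,0,0]
After op 3 (dup): stack=[0,0,0] mem=[0,0,0,0]
After op 4 (STO M3): stack=[0,0] mem=[0,0,0,0]
After op 5 (swap): stack=[0,0] mem=[0,0,0,0]
After op 6 (RCL M3): stack=[0,0,0] mem=[0,0,0,0]
After op 7 (push 6): stack=[0,0,0,6] mem=[0,0,0,0]
After op 8 (push 15): stack=[0,0,0,6,15] mem=[0,0,0,0]
After op 9 (-): stack=[0,0,0,-9] mem=[0,0,0,0]
After op 10 (-): stack=[0,0,9] mem=[0,0,0,0]
After op 11 (STO M3): stack=[0,0] mem=[0,0,0,9]
After op 12 (*): stack=[0] mem=[0,0,0,9]
After op 13 (STO M1): stack=[empty] mem=[0,0,0,9]

Answer: (empty)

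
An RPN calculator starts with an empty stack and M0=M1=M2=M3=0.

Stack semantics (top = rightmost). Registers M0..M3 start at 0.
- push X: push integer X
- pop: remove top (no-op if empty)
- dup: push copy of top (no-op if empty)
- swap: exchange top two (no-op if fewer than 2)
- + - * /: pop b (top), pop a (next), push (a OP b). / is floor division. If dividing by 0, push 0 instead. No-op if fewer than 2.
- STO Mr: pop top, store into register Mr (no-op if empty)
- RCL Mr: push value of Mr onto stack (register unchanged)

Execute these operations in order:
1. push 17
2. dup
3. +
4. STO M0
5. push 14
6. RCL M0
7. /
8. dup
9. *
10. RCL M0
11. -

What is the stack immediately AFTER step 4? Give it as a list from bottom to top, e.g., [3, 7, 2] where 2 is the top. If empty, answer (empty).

After op 1 (push 17): stack=[17] mem=[0,0,0,0]
After op 2 (dup): stack=[17,17] mem=[0,0,0,0]
After op 3 (+): stack=[34] mem=[0,0,0,0]
After op 4 (STO M0): stack=[empty] mem=[34,0,0,0]

(empty)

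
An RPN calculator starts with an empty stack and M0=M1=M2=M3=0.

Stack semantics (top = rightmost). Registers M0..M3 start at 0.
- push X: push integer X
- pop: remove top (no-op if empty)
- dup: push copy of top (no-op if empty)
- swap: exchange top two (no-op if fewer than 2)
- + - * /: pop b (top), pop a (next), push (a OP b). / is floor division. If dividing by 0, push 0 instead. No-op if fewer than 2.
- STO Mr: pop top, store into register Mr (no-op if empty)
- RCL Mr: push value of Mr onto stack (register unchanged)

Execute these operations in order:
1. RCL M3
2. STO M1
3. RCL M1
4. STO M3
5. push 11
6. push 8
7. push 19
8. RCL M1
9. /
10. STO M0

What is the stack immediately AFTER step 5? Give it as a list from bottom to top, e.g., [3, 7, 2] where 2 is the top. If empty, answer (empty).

After op 1 (RCL M3): stack=[0] mem=[0,0,0,0]
After op 2 (STO M1): stack=[empty] mem=[0,0,0,0]
After op 3 (RCL M1): stack=[0] mem=[0,0,0,0]
After op 4 (STO M3): stack=[empty] mem=[0,0,0,0]
After op 5 (push 11): stack=[11] mem=[0,0,0,0]

[11]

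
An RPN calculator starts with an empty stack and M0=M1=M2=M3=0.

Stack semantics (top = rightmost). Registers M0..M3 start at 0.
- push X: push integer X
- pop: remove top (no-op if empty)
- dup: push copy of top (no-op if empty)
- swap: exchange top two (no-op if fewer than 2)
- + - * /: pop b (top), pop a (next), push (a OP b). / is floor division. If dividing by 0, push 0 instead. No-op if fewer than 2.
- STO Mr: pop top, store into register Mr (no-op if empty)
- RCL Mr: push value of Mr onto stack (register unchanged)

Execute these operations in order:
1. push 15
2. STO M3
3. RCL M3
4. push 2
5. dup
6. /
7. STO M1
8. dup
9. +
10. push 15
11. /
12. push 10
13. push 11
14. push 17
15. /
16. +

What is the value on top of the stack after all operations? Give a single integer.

After op 1 (push 15): stack=[15] mem=[0,0,0,0]
After op 2 (STO M3): stack=[empty] mem=[0,0,0,15]
After op 3 (RCL M3): stack=[15] mem=[0,0,0,15]
After op 4 (push 2): stack=[15,2] mem=[0,0,0,15]
After op 5 (dup): stack=[15,2,2] mem=[0,0,0,15]
After op 6 (/): stack=[15,1] mem=[0,0,0,15]
After op 7 (STO M1): stack=[15] mem=[0,1,0,15]
After op 8 (dup): stack=[15,15] mem=[0,1,0,15]
After op 9 (+): stack=[30] mem=[0,1,0,15]
After op 10 (push 15): stack=[30,15] mem=[0,1,0,15]
After op 11 (/): stack=[2] mem=[0,1,0,15]
After op 12 (push 10): stack=[2,10] mem=[0,1,0,15]
After op 13 (push 11): stack=[2,10,11] mem=[0,1,0,15]
After op 14 (push 17): stack=[2,10,11,17] mem=[0,1,0,15]
After op 15 (/): stack=[2,10,0] mem=[0,1,0,15]
After op 16 (+): stack=[2,10] mem=[0,1,0,15]

Answer: 10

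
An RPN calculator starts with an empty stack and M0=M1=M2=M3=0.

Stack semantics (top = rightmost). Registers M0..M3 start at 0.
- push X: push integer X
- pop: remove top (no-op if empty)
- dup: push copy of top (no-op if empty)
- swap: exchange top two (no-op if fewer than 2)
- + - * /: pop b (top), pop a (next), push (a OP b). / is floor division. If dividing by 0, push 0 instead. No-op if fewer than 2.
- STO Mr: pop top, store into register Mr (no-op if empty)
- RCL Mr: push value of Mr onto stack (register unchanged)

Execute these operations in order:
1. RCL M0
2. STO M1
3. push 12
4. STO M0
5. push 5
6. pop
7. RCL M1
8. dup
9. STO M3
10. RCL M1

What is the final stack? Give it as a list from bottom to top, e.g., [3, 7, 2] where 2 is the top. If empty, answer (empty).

Answer: [0, 0]

Derivation:
After op 1 (RCL M0): stack=[0] mem=[0,0,0,0]
After op 2 (STO M1): stack=[empty] mem=[0,0,0,0]
After op 3 (push 12): stack=[12] mem=[0,0,0,0]
After op 4 (STO M0): stack=[empty] mem=[12,0,0,0]
After op 5 (push 5): stack=[5] mem=[12,0,0,0]
After op 6 (pop): stack=[empty] mem=[12,0,0,0]
After op 7 (RCL M1): stack=[0] mem=[12,0,0,0]
After op 8 (dup): stack=[0,0] mem=[12,0,0,0]
After op 9 (STO M3): stack=[0] mem=[12,0,0,0]
After op 10 (RCL M1): stack=[0,0] mem=[12,0,0,0]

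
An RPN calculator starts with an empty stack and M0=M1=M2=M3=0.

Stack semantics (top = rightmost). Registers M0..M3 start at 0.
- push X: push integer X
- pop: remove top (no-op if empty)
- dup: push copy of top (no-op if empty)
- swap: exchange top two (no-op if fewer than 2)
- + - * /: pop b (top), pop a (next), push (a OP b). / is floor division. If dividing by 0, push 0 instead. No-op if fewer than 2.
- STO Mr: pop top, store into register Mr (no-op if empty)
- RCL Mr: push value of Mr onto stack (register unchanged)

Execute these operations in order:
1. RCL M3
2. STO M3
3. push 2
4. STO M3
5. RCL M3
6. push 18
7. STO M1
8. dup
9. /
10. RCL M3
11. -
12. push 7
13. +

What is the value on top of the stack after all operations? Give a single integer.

Answer: 6

Derivation:
After op 1 (RCL M3): stack=[0] mem=[0,0,0,0]
After op 2 (STO M3): stack=[empty] mem=[0,0,0,0]
After op 3 (push 2): stack=[2] mem=[0,0,0,0]
After op 4 (STO M3): stack=[empty] mem=[0,0,0,2]
After op 5 (RCL M3): stack=[2] mem=[0,0,0,2]
After op 6 (push 18): stack=[2,18] mem=[0,0,0,2]
After op 7 (STO M1): stack=[2] mem=[0,18,0,2]
After op 8 (dup): stack=[2,2] mem=[0,18,0,2]
After op 9 (/): stack=[1] mem=[0,18,0,2]
After op 10 (RCL M3): stack=[1,2] mem=[0,18,0,2]
After op 11 (-): stack=[-1] mem=[0,18,0,2]
After op 12 (push 7): stack=[-1,7] mem=[0,18,0,2]
After op 13 (+): stack=[6] mem=[0,18,0,2]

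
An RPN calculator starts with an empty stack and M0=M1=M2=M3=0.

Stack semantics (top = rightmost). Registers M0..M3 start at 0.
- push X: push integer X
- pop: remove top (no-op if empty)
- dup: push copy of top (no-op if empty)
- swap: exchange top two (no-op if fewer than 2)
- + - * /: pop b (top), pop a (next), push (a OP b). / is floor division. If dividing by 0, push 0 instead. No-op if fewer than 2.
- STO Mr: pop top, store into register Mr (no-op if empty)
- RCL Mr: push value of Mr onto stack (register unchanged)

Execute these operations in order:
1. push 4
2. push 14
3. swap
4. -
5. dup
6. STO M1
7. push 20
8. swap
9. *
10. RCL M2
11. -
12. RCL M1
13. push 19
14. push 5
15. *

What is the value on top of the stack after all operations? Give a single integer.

After op 1 (push 4): stack=[4] mem=[0,0,0,0]
After op 2 (push 14): stack=[4,14] mem=[0,0,0,0]
After op 3 (swap): stack=[14,4] mem=[0,0,0,0]
After op 4 (-): stack=[10] mem=[0,0,0,0]
After op 5 (dup): stack=[10,10] mem=[0,0,0,0]
After op 6 (STO M1): stack=[10] mem=[0,10,0,0]
After op 7 (push 20): stack=[10,20] mem=[0,10,0,0]
After op 8 (swap): stack=[20,10] mem=[0,10,0,0]
After op 9 (*): stack=[200] mem=[0,10,0,0]
After op 10 (RCL M2): stack=[200,0] mem=[0,10,0,0]
After op 11 (-): stack=[200] mem=[0,10,0,0]
After op 12 (RCL M1): stack=[200,10] mem=[0,10,0,0]
After op 13 (push 19): stack=[200,10,19] mem=[0,10,0,0]
After op 14 (push 5): stack=[200,10,19,5] mem=[0,10,0,0]
After op 15 (*): stack=[200,10,95] mem=[0,10,0,0]

Answer: 95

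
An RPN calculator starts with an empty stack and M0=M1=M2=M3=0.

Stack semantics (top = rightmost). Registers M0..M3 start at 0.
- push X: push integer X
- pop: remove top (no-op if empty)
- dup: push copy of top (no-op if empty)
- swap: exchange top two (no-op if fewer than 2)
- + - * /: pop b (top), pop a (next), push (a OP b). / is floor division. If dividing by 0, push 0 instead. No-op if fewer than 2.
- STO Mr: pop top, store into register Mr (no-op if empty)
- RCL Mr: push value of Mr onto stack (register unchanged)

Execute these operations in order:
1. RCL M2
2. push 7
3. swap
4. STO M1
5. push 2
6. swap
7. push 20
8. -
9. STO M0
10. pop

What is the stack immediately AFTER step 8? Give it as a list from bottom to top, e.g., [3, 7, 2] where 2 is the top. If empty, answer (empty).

After op 1 (RCL M2): stack=[0] mem=[0,0,0,0]
After op 2 (push 7): stack=[0,7] mem=[0,0,0,0]
After op 3 (swap): stack=[7,0] mem=[0,0,0,0]
After op 4 (STO M1): stack=[7] mem=[0,0,0,0]
After op 5 (push 2): stack=[7,2] mem=[0,0,0,0]
After op 6 (swap): stack=[2,7] mem=[0,0,0,0]
After op 7 (push 20): stack=[2,7,20] mem=[0,0,0,0]
After op 8 (-): stack=[2,-13] mem=[0,0,0,0]

[2, -13]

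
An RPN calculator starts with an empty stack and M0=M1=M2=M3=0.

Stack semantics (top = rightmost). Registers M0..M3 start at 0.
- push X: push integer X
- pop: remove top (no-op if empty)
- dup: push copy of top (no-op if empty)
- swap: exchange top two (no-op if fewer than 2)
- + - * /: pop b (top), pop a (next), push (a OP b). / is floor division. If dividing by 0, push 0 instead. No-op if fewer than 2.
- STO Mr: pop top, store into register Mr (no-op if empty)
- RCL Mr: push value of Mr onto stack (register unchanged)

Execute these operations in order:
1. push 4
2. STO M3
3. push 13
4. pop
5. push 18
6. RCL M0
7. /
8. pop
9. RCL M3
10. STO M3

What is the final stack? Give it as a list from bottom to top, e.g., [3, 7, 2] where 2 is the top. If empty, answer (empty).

After op 1 (push 4): stack=[4] mem=[0,0,0,0]
After op 2 (STO M3): stack=[empty] mem=[0,0,0,4]
After op 3 (push 13): stack=[13] mem=[0,0,0,4]
After op 4 (pop): stack=[empty] mem=[0,0,0,4]
After op 5 (push 18): stack=[18] mem=[0,0,0,4]
After op 6 (RCL M0): stack=[18,0] mem=[0,0,0,4]
After op 7 (/): stack=[0] mem=[0,0,0,4]
After op 8 (pop): stack=[empty] mem=[0,0,0,4]
After op 9 (RCL M3): stack=[4] mem=[0,0,0,4]
After op 10 (STO M3): stack=[empty] mem=[0,0,0,4]

Answer: (empty)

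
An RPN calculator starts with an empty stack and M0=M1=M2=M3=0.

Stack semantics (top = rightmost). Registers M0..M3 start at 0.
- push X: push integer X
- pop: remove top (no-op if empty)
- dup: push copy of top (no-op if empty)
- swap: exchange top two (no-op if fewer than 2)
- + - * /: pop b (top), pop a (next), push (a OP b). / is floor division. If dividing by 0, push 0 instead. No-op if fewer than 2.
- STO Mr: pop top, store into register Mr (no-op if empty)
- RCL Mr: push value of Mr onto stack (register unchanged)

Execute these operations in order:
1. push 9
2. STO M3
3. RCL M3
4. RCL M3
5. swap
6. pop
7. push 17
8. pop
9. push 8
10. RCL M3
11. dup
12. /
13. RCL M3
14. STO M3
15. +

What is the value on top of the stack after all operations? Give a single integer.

After op 1 (push 9): stack=[9] mem=[0,0,0,0]
After op 2 (STO M3): stack=[empty] mem=[0,0,0,9]
After op 3 (RCL M3): stack=[9] mem=[0,0,0,9]
After op 4 (RCL M3): stack=[9,9] mem=[0,0,0,9]
After op 5 (swap): stack=[9,9] mem=[0,0,0,9]
After op 6 (pop): stack=[9] mem=[0,0,0,9]
After op 7 (push 17): stack=[9,17] mem=[0,0,0,9]
After op 8 (pop): stack=[9] mem=[0,0,0,9]
After op 9 (push 8): stack=[9,8] mem=[0,0,0,9]
After op 10 (RCL M3): stack=[9,8,9] mem=[0,0,0,9]
After op 11 (dup): stack=[9,8,9,9] mem=[0,0,0,9]
After op 12 (/): stack=[9,8,1] mem=[0,0,0,9]
After op 13 (RCL M3): stack=[9,8,1,9] mem=[0,0,0,9]
After op 14 (STO M3): stack=[9,8,1] mem=[0,0,0,9]
After op 15 (+): stack=[9,9] mem=[0,0,0,9]

Answer: 9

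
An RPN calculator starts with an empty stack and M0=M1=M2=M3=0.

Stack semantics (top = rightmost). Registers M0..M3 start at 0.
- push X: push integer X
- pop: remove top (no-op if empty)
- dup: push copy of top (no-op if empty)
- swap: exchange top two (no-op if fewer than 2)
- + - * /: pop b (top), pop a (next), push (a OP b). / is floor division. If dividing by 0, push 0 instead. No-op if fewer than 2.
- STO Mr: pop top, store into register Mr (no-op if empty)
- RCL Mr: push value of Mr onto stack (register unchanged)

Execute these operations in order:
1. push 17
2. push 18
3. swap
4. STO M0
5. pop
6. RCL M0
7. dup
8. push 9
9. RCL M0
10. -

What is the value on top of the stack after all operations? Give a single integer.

Answer: -8

Derivation:
After op 1 (push 17): stack=[17] mem=[0,0,0,0]
After op 2 (push 18): stack=[17,18] mem=[0,0,0,0]
After op 3 (swap): stack=[18,17] mem=[0,0,0,0]
After op 4 (STO M0): stack=[18] mem=[17,0,0,0]
After op 5 (pop): stack=[empty] mem=[17,0,0,0]
After op 6 (RCL M0): stack=[17] mem=[17,0,0,0]
After op 7 (dup): stack=[17,17] mem=[17,0,0,0]
After op 8 (push 9): stack=[17,17,9] mem=[17,0,0,0]
After op 9 (RCL M0): stack=[17,17,9,17] mem=[17,0,0,0]
After op 10 (-): stack=[17,17,-8] mem=[17,0,0,0]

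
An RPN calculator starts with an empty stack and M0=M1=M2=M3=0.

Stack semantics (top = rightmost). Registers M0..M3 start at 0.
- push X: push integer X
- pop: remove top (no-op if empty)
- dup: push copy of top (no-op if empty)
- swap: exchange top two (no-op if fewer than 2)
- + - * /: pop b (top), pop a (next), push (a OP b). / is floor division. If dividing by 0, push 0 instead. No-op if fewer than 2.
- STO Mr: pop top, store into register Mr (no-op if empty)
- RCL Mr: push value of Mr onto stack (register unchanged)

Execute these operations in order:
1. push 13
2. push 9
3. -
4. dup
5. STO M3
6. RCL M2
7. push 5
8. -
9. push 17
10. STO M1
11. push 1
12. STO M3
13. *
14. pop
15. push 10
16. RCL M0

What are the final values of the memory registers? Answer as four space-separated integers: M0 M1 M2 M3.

Answer: 0 17 0 1

Derivation:
After op 1 (push 13): stack=[13] mem=[0,0,0,0]
After op 2 (push 9): stack=[13,9] mem=[0,0,0,0]
After op 3 (-): stack=[4] mem=[0,0,0,0]
After op 4 (dup): stack=[4,4] mem=[0,0,0,0]
After op 5 (STO M3): stack=[4] mem=[0,0,0,4]
After op 6 (RCL M2): stack=[4,0] mem=[0,0,0,4]
After op 7 (push 5): stack=[4,0,5] mem=[0,0,0,4]
After op 8 (-): stack=[4,-5] mem=[0,0,0,4]
After op 9 (push 17): stack=[4,-5,17] mem=[0,0,0,4]
After op 10 (STO M1): stack=[4,-5] mem=[0,17,0,4]
After op 11 (push 1): stack=[4,-5,1] mem=[0,17,0,4]
After op 12 (STO M3): stack=[4,-5] mem=[0,17,0,1]
After op 13 (*): stack=[-20] mem=[0,17,0,1]
After op 14 (pop): stack=[empty] mem=[0,17,0,1]
After op 15 (push 10): stack=[10] mem=[0,17,0,1]
After op 16 (RCL M0): stack=[10,0] mem=[0,17,0,1]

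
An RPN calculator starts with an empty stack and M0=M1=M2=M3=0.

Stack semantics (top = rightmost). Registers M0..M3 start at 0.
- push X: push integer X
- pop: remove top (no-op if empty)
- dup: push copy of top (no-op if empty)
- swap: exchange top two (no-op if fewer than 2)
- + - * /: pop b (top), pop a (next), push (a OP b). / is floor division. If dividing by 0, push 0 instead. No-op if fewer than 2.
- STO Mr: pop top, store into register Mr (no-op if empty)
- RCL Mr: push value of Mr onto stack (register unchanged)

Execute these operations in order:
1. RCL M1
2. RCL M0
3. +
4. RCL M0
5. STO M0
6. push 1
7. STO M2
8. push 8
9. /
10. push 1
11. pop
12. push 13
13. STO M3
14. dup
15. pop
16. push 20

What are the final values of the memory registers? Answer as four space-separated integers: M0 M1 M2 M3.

Answer: 0 0 1 13

Derivation:
After op 1 (RCL M1): stack=[0] mem=[0,0,0,0]
After op 2 (RCL M0): stack=[0,0] mem=[0,0,0,0]
After op 3 (+): stack=[0] mem=[0,0,0,0]
After op 4 (RCL M0): stack=[0,0] mem=[0,0,0,0]
After op 5 (STO M0): stack=[0] mem=[0,0,0,0]
After op 6 (push 1): stack=[0,1] mem=[0,0,0,0]
After op 7 (STO M2): stack=[0] mem=[0,0,1,0]
After op 8 (push 8): stack=[0,8] mem=[0,0,1,0]
After op 9 (/): stack=[0] mem=[0,0,1,0]
After op 10 (push 1): stack=[0,1] mem=[0,0,1,0]
After op 11 (pop): stack=[0] mem=[0,0,1,0]
After op 12 (push 13): stack=[0,13] mem=[0,0,1,0]
After op 13 (STO M3): stack=[0] mem=[0,0,1,13]
After op 14 (dup): stack=[0,0] mem=[0,0,1,13]
After op 15 (pop): stack=[0] mem=[0,0,1,13]
After op 16 (push 20): stack=[0,20] mem=[0,0,1,13]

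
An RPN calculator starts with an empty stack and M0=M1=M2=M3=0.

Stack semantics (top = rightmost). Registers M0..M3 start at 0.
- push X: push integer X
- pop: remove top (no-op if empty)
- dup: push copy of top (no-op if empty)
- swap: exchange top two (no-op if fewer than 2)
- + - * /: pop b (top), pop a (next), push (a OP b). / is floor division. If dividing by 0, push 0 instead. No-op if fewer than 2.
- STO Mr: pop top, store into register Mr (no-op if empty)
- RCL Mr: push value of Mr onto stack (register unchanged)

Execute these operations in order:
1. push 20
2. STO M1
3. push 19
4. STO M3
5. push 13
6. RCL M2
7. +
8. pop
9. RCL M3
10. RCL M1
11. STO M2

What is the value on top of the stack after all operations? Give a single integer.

Answer: 19

Derivation:
After op 1 (push 20): stack=[20] mem=[0,0,0,0]
After op 2 (STO M1): stack=[empty] mem=[0,20,0,0]
After op 3 (push 19): stack=[19] mem=[0,20,0,0]
After op 4 (STO M3): stack=[empty] mem=[0,20,0,19]
After op 5 (push 13): stack=[13] mem=[0,20,0,19]
After op 6 (RCL M2): stack=[13,0] mem=[0,20,0,19]
After op 7 (+): stack=[13] mem=[0,20,0,19]
After op 8 (pop): stack=[empty] mem=[0,20,0,19]
After op 9 (RCL M3): stack=[19] mem=[0,20,0,19]
After op 10 (RCL M1): stack=[19,20] mem=[0,20,0,19]
After op 11 (STO M2): stack=[19] mem=[0,20,20,19]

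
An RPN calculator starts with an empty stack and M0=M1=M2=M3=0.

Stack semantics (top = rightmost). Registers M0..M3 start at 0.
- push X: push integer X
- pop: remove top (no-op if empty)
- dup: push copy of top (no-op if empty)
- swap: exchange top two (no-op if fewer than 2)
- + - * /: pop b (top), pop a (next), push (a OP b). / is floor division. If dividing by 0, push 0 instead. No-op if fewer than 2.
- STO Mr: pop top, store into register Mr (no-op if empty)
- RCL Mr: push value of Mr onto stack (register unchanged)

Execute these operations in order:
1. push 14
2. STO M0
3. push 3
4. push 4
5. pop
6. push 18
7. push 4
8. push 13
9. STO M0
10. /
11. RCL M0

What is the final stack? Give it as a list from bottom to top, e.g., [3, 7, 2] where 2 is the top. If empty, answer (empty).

Answer: [3, 4, 13]

Derivation:
After op 1 (push 14): stack=[14] mem=[0,0,0,0]
After op 2 (STO M0): stack=[empty] mem=[14,0,0,0]
After op 3 (push 3): stack=[3] mem=[14,0,0,0]
After op 4 (push 4): stack=[3,4] mem=[14,0,0,0]
After op 5 (pop): stack=[3] mem=[14,0,0,0]
After op 6 (push 18): stack=[3,18] mem=[14,0,0,0]
After op 7 (push 4): stack=[3,18,4] mem=[14,0,0,0]
After op 8 (push 13): stack=[3,18,4,13] mem=[14,0,0,0]
After op 9 (STO M0): stack=[3,18,4] mem=[13,0,0,0]
After op 10 (/): stack=[3,4] mem=[13,0,0,0]
After op 11 (RCL M0): stack=[3,4,13] mem=[13,0,0,0]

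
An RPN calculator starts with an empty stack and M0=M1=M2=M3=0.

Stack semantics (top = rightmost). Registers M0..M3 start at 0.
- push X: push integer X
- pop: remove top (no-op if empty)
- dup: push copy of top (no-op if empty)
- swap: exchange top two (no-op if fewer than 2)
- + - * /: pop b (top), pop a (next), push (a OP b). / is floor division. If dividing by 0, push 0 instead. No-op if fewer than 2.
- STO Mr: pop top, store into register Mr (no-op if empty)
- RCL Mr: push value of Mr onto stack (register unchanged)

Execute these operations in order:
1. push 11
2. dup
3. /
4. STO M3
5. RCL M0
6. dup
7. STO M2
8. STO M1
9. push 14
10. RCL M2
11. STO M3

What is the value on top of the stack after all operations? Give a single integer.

After op 1 (push 11): stack=[11] mem=[0,0,0,0]
After op 2 (dup): stack=[11,11] mem=[0,0,0,0]
After op 3 (/): stack=[1] mem=[0,0,0,0]
After op 4 (STO M3): stack=[empty] mem=[0,0,0,1]
After op 5 (RCL M0): stack=[0] mem=[0,0,0,1]
After op 6 (dup): stack=[0,0] mem=[0,0,0,1]
After op 7 (STO M2): stack=[0] mem=[0,0,0,1]
After op 8 (STO M1): stack=[empty] mem=[0,0,0,1]
After op 9 (push 14): stack=[14] mem=[0,0,0,1]
After op 10 (RCL M2): stack=[14,0] mem=[0,0,0,1]
After op 11 (STO M3): stack=[14] mem=[0,0,0,0]

Answer: 14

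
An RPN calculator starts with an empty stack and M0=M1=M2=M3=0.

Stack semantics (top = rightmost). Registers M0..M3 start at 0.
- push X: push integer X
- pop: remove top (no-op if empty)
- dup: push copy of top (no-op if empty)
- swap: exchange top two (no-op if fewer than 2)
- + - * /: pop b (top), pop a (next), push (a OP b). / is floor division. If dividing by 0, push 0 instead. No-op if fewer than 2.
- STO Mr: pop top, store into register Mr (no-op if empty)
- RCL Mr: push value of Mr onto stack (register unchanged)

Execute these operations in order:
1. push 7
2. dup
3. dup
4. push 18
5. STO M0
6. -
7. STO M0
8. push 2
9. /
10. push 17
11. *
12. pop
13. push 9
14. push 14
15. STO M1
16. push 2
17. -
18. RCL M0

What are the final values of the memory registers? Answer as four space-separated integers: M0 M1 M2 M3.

After op 1 (push 7): stack=[7] mem=[0,0,0,0]
After op 2 (dup): stack=[7,7] mem=[0,0,0,0]
After op 3 (dup): stack=[7,7,7] mem=[0,0,0,0]
After op 4 (push 18): stack=[7,7,7,18] mem=[0,0,0,0]
After op 5 (STO M0): stack=[7,7,7] mem=[18,0,0,0]
After op 6 (-): stack=[7,0] mem=[18,0,0,0]
After op 7 (STO M0): stack=[7] mem=[0,0,0,0]
After op 8 (push 2): stack=[7,2] mem=[0,0,0,0]
After op 9 (/): stack=[3] mem=[0,0,0,0]
After op 10 (push 17): stack=[3,17] mem=[0,0,0,0]
After op 11 (*): stack=[51] mem=[0,0,0,0]
After op 12 (pop): stack=[empty] mem=[0,0,0,0]
After op 13 (push 9): stack=[9] mem=[0,0,0,0]
After op 14 (push 14): stack=[9,14] mem=[0,0,0,0]
After op 15 (STO M1): stack=[9] mem=[0,14,0,0]
After op 16 (push 2): stack=[9,2] mem=[0,14,0,0]
After op 17 (-): stack=[7] mem=[0,14,0,0]
After op 18 (RCL M0): stack=[7,0] mem=[0,14,0,0]

Answer: 0 14 0 0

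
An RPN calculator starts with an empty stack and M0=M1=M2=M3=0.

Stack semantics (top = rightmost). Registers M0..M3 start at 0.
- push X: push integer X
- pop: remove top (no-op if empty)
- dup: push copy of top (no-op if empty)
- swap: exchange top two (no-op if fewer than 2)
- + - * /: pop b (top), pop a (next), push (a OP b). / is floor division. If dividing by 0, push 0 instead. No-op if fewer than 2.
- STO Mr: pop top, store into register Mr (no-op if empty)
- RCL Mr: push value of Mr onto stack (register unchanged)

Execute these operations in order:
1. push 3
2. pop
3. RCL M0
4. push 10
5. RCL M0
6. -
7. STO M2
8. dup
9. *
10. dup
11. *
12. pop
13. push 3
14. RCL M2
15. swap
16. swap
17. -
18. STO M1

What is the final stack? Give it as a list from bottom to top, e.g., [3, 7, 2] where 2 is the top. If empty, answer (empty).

After op 1 (push 3): stack=[3] mem=[0,0,0,0]
After op 2 (pop): stack=[empty] mem=[0,0,0,0]
After op 3 (RCL M0): stack=[0] mem=[0,0,0,0]
After op 4 (push 10): stack=[0,10] mem=[0,0,0,0]
After op 5 (RCL M0): stack=[0,10,0] mem=[0,0,0,0]
After op 6 (-): stack=[0,10] mem=[0,0,0,0]
After op 7 (STO M2): stack=[0] mem=[0,0,10,0]
After op 8 (dup): stack=[0,0] mem=[0,0,10,0]
After op 9 (*): stack=[0] mem=[0,0,10,0]
After op 10 (dup): stack=[0,0] mem=[0,0,10,0]
After op 11 (*): stack=[0] mem=[0,0,10,0]
After op 12 (pop): stack=[empty] mem=[0,0,10,0]
After op 13 (push 3): stack=[3] mem=[0,0,10,0]
After op 14 (RCL M2): stack=[3,10] mem=[0,0,10,0]
After op 15 (swap): stack=[10,3] mem=[0,0,10,0]
After op 16 (swap): stack=[3,10] mem=[0,0,10,0]
After op 17 (-): stack=[-7] mem=[0,0,10,0]
After op 18 (STO M1): stack=[empty] mem=[0,-7,10,0]

Answer: (empty)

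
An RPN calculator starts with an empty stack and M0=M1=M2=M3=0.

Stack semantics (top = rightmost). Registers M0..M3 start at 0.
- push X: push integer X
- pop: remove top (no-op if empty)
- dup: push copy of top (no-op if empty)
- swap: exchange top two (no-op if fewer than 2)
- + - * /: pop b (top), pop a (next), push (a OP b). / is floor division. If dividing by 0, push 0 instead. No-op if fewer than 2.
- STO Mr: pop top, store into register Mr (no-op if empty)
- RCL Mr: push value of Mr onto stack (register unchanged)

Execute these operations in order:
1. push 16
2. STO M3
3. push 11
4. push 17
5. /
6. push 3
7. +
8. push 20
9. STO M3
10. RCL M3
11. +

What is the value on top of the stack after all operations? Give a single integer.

Answer: 23

Derivation:
After op 1 (push 16): stack=[16] mem=[0,0,0,0]
After op 2 (STO M3): stack=[empty] mem=[0,0,0,16]
After op 3 (push 11): stack=[11] mem=[0,0,0,16]
After op 4 (push 17): stack=[11,17] mem=[0,0,0,16]
After op 5 (/): stack=[0] mem=[0,0,0,16]
After op 6 (push 3): stack=[0,3] mem=[0,0,0,16]
After op 7 (+): stack=[3] mem=[0,0,0,16]
After op 8 (push 20): stack=[3,20] mem=[0,0,0,16]
After op 9 (STO M3): stack=[3] mem=[0,0,0,20]
After op 10 (RCL M3): stack=[3,20] mem=[0,0,0,20]
After op 11 (+): stack=[23] mem=[0,0,0,20]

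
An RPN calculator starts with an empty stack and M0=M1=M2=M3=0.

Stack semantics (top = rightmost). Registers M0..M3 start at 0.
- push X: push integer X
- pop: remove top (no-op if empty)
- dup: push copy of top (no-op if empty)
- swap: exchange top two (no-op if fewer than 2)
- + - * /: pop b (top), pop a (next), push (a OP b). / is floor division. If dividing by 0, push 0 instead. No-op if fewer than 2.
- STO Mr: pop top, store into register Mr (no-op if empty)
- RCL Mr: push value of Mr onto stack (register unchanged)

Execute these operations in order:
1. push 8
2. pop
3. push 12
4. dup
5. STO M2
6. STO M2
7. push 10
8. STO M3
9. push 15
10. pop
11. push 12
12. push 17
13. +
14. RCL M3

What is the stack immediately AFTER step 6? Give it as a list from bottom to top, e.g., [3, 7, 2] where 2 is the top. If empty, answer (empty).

After op 1 (push 8): stack=[8] mem=[0,0,0,0]
After op 2 (pop): stack=[empty] mem=[0,0,0,0]
After op 3 (push 12): stack=[12] mem=[0,0,0,0]
After op 4 (dup): stack=[12,12] mem=[0,0,0,0]
After op 5 (STO M2): stack=[12] mem=[0,0,12,0]
After op 6 (STO M2): stack=[empty] mem=[0,0,12,0]

(empty)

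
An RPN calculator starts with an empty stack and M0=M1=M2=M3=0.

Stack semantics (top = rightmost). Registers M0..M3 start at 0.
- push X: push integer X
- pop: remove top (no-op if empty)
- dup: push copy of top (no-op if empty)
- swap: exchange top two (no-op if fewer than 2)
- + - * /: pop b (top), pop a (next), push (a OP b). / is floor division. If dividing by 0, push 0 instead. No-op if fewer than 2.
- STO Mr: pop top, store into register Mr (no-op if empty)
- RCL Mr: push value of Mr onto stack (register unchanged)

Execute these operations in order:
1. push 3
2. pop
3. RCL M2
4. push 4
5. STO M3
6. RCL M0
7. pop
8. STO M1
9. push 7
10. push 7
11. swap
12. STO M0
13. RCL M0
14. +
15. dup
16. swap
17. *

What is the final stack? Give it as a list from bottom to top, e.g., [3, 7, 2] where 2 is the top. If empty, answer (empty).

Answer: [196]

Derivation:
After op 1 (push 3): stack=[3] mem=[0,0,0,0]
After op 2 (pop): stack=[empty] mem=[0,0,0,0]
After op 3 (RCL M2): stack=[0] mem=[0,0,0,0]
After op 4 (push 4): stack=[0,4] mem=[0,0,0,0]
After op 5 (STO M3): stack=[0] mem=[0,0,0,4]
After op 6 (RCL M0): stack=[0,0] mem=[0,0,0,4]
After op 7 (pop): stack=[0] mem=[0,0,0,4]
After op 8 (STO M1): stack=[empty] mem=[0,0,0,4]
After op 9 (push 7): stack=[7] mem=[0,0,0,4]
After op 10 (push 7): stack=[7,7] mem=[0,0,0,4]
After op 11 (swap): stack=[7,7] mem=[0,0,0,4]
After op 12 (STO M0): stack=[7] mem=[7,0,0,4]
After op 13 (RCL M0): stack=[7,7] mem=[7,0,0,4]
After op 14 (+): stack=[14] mem=[7,0,0,4]
After op 15 (dup): stack=[14,14] mem=[7,0,0,4]
After op 16 (swap): stack=[14,14] mem=[7,0,0,4]
After op 17 (*): stack=[196] mem=[7,0,0,4]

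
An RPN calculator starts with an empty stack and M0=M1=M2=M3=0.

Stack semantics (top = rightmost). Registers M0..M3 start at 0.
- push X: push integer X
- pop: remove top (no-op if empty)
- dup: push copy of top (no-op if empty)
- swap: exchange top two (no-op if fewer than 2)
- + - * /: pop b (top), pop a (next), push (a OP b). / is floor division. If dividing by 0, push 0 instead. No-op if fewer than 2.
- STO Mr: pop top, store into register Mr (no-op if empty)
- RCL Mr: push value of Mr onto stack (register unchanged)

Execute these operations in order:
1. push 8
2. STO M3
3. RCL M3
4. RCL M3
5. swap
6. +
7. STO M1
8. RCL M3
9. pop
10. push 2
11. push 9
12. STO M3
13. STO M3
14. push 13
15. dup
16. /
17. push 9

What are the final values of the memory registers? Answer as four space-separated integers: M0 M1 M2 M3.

After op 1 (push 8): stack=[8] mem=[0,0,0,0]
After op 2 (STO M3): stack=[empty] mem=[0,0,0,8]
After op 3 (RCL M3): stack=[8] mem=[0,0,0,8]
After op 4 (RCL M3): stack=[8,8] mem=[0,0,0,8]
After op 5 (swap): stack=[8,8] mem=[0,0,0,8]
After op 6 (+): stack=[16] mem=[0,0,0,8]
After op 7 (STO M1): stack=[empty] mem=[0,16,0,8]
After op 8 (RCL M3): stack=[8] mem=[0,16,0,8]
After op 9 (pop): stack=[empty] mem=[0,16,0,8]
After op 10 (push 2): stack=[2] mem=[0,16,0,8]
After op 11 (push 9): stack=[2,9] mem=[0,16,0,8]
After op 12 (STO M3): stack=[2] mem=[0,16,0,9]
After op 13 (STO M3): stack=[empty] mem=[0,16,0,2]
After op 14 (push 13): stack=[13] mem=[0,16,0,2]
After op 15 (dup): stack=[13,13] mem=[0,16,0,2]
After op 16 (/): stack=[1] mem=[0,16,0,2]
After op 17 (push 9): stack=[1,9] mem=[0,16,0,2]

Answer: 0 16 0 2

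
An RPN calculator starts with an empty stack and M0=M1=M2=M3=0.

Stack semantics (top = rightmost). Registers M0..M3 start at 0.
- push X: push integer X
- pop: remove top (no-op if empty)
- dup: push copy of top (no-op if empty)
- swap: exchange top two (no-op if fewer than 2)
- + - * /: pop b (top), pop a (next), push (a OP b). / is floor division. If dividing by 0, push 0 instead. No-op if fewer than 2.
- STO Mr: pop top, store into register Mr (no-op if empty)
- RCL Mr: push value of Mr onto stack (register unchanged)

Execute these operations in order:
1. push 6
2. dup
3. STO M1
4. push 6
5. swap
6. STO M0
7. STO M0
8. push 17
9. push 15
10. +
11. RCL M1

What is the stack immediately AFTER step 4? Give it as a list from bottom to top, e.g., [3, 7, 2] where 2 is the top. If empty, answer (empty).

After op 1 (push 6): stack=[6] mem=[0,0,0,0]
After op 2 (dup): stack=[6,6] mem=[0,0,0,0]
After op 3 (STO M1): stack=[6] mem=[0,6,0,0]
After op 4 (push 6): stack=[6,6] mem=[0,6,0,0]

[6, 6]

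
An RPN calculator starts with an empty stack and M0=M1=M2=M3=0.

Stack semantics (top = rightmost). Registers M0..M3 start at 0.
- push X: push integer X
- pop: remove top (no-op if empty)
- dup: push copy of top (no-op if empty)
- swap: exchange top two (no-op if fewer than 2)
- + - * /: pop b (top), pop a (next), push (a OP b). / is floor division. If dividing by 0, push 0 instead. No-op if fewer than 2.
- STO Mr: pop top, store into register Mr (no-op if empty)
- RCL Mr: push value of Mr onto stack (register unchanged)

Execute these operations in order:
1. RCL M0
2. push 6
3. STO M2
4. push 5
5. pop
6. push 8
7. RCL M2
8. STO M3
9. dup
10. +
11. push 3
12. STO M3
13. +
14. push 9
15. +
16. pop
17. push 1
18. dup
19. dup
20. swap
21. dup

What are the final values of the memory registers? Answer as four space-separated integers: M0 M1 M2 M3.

Answer: 0 0 6 3

Derivation:
After op 1 (RCL M0): stack=[0] mem=[0,0,0,0]
After op 2 (push 6): stack=[0,6] mem=[0,0,0,0]
After op 3 (STO M2): stack=[0] mem=[0,0,6,0]
After op 4 (push 5): stack=[0,5] mem=[0,0,6,0]
After op 5 (pop): stack=[0] mem=[0,0,6,0]
After op 6 (push 8): stack=[0,8] mem=[0,0,6,0]
After op 7 (RCL M2): stack=[0,8,6] mem=[0,0,6,0]
After op 8 (STO M3): stack=[0,8] mem=[0,0,6,6]
After op 9 (dup): stack=[0,8,8] mem=[0,0,6,6]
After op 10 (+): stack=[0,16] mem=[0,0,6,6]
After op 11 (push 3): stack=[0,16,3] mem=[0,0,6,6]
After op 12 (STO M3): stack=[0,16] mem=[0,0,6,3]
After op 13 (+): stack=[16] mem=[0,0,6,3]
After op 14 (push 9): stack=[16,9] mem=[0,0,6,3]
After op 15 (+): stack=[25] mem=[0,0,6,3]
After op 16 (pop): stack=[empty] mem=[0,0,6,3]
After op 17 (push 1): stack=[1] mem=[0,0,6,3]
After op 18 (dup): stack=[1,1] mem=[0,0,6,3]
After op 19 (dup): stack=[1,1,1] mem=[0,0,6,3]
After op 20 (swap): stack=[1,1,1] mem=[0,0,6,3]
After op 21 (dup): stack=[1,1,1,1] mem=[0,0,6,3]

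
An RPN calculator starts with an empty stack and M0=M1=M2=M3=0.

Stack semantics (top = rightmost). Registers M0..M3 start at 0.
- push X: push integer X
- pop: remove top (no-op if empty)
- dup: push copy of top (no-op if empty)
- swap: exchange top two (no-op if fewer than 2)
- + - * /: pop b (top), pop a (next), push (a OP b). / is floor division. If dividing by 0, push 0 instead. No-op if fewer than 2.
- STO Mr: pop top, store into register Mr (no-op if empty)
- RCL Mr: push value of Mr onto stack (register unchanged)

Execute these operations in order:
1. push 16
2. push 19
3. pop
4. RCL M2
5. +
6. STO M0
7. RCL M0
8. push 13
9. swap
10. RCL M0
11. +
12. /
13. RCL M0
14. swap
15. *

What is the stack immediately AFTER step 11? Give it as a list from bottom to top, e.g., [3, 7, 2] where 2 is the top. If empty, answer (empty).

After op 1 (push 16): stack=[16] mem=[0,0,0,0]
After op 2 (push 19): stack=[16,19] mem=[0,0,0,0]
After op 3 (pop): stack=[16] mem=[0,0,0,0]
After op 4 (RCL M2): stack=[16,0] mem=[0,0,0,0]
After op 5 (+): stack=[16] mem=[0,0,0,0]
After op 6 (STO M0): stack=[empty] mem=[16,0,0,0]
After op 7 (RCL M0): stack=[16] mem=[16,0,0,0]
After op 8 (push 13): stack=[16,13] mem=[16,0,0,0]
After op 9 (swap): stack=[13,16] mem=[16,0,0,0]
After op 10 (RCL M0): stack=[13,16,16] mem=[16,0,0,0]
After op 11 (+): stack=[13,32] mem=[16,0,0,0]

[13, 32]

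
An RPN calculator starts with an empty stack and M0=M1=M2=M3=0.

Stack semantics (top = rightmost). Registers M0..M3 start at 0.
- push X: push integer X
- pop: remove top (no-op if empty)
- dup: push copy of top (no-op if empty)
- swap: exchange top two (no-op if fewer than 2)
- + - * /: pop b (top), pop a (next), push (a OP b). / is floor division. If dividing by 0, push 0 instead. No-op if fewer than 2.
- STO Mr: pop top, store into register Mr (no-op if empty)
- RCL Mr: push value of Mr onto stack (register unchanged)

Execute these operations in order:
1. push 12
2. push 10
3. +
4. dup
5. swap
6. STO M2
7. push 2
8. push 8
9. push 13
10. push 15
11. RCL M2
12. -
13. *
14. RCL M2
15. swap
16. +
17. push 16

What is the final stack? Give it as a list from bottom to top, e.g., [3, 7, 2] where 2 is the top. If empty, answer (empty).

Answer: [22, 2, 8, -69, 16]

Derivation:
After op 1 (push 12): stack=[12] mem=[0,0,0,0]
After op 2 (push 10): stack=[12,10] mem=[0,0,0,0]
After op 3 (+): stack=[22] mem=[0,0,0,0]
After op 4 (dup): stack=[22,22] mem=[0,0,0,0]
After op 5 (swap): stack=[22,22] mem=[0,0,0,0]
After op 6 (STO M2): stack=[22] mem=[0,0,22,0]
After op 7 (push 2): stack=[22,2] mem=[0,0,22,0]
After op 8 (push 8): stack=[22,2,8] mem=[0,0,22,0]
After op 9 (push 13): stack=[22,2,8,13] mem=[0,0,22,0]
After op 10 (push 15): stack=[22,2,8,13,15] mem=[0,0,22,0]
After op 11 (RCL M2): stack=[22,2,8,13,15,22] mem=[0,0,22,0]
After op 12 (-): stack=[22,2,8,13,-7] mem=[0,0,22,0]
After op 13 (*): stack=[22,2,8,-91] mem=[0,0,22,0]
After op 14 (RCL M2): stack=[22,2,8,-91,22] mem=[0,0,22,0]
After op 15 (swap): stack=[22,2,8,22,-91] mem=[0,0,22,0]
After op 16 (+): stack=[22,2,8,-69] mem=[0,0,22,0]
After op 17 (push 16): stack=[22,2,8,-69,16] mem=[0,0,22,0]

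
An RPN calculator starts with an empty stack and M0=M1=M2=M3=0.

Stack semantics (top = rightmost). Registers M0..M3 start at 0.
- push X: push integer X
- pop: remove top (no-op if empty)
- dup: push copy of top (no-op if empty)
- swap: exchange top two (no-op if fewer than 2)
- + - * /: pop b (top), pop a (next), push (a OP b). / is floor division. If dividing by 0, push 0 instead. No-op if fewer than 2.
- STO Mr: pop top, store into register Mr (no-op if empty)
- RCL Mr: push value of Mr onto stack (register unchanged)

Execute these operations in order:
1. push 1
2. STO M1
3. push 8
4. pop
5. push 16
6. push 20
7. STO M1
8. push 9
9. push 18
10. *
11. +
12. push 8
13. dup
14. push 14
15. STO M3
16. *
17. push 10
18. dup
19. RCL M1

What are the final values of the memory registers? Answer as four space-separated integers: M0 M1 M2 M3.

After op 1 (push 1): stack=[1] mem=[0,0,0,0]
After op 2 (STO M1): stack=[empty] mem=[0,1,0,0]
After op 3 (push 8): stack=[8] mem=[0,1,0,0]
After op 4 (pop): stack=[empty] mem=[0,1,0,0]
After op 5 (push 16): stack=[16] mem=[0,1,0,0]
After op 6 (push 20): stack=[16,20] mem=[0,1,0,0]
After op 7 (STO M1): stack=[16] mem=[0,20,0,0]
After op 8 (push 9): stack=[16,9] mem=[0,20,0,0]
After op 9 (push 18): stack=[16,9,18] mem=[0,20,0,0]
After op 10 (*): stack=[16,162] mem=[0,20,0,0]
After op 11 (+): stack=[178] mem=[0,20,0,0]
After op 12 (push 8): stack=[178,8] mem=[0,20,0,0]
After op 13 (dup): stack=[178,8,8] mem=[0,20,0,0]
After op 14 (push 14): stack=[178,8,8,14] mem=[0,20,0,0]
After op 15 (STO M3): stack=[178,8,8] mem=[0,20,0,14]
After op 16 (*): stack=[178,64] mem=[0,20,0,14]
After op 17 (push 10): stack=[178,64,10] mem=[0,20,0,14]
After op 18 (dup): stack=[178,64,10,10] mem=[0,20,0,14]
After op 19 (RCL M1): stack=[178,64,10,10,20] mem=[0,20,0,14]

Answer: 0 20 0 14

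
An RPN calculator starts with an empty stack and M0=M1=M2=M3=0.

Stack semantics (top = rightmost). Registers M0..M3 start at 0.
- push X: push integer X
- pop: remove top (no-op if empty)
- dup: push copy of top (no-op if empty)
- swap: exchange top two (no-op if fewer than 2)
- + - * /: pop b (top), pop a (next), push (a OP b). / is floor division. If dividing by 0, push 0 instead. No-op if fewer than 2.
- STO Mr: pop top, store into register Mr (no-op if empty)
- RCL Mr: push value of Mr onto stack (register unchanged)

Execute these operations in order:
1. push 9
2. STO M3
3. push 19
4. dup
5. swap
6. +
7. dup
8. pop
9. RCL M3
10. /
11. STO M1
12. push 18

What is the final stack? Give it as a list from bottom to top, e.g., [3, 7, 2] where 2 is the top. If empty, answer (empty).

After op 1 (push 9): stack=[9] mem=[0,0,0,0]
After op 2 (STO M3): stack=[empty] mem=[0,0,0,9]
After op 3 (push 19): stack=[19] mem=[0,0,0,9]
After op 4 (dup): stack=[19,19] mem=[0,0,0,9]
After op 5 (swap): stack=[19,19] mem=[0,0,0,9]
After op 6 (+): stack=[38] mem=[0,0,0,9]
After op 7 (dup): stack=[38,38] mem=[0,0,0,9]
After op 8 (pop): stack=[38] mem=[0,0,0,9]
After op 9 (RCL M3): stack=[38,9] mem=[0,0,0,9]
After op 10 (/): stack=[4] mem=[0,0,0,9]
After op 11 (STO M1): stack=[empty] mem=[0,4,0,9]
After op 12 (push 18): stack=[18] mem=[0,4,0,9]

Answer: [18]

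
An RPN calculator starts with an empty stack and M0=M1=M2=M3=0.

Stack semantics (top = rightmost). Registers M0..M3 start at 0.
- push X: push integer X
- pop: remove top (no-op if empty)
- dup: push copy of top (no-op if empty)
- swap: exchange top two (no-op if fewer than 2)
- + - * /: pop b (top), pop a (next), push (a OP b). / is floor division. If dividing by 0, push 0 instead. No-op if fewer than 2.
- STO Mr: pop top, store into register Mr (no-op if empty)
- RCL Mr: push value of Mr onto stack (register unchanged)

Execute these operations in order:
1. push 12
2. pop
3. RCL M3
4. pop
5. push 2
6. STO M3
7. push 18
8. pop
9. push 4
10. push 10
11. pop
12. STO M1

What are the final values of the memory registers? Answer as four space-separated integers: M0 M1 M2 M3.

Answer: 0 4 0 2

Derivation:
After op 1 (push 12): stack=[12] mem=[0,0,0,0]
After op 2 (pop): stack=[empty] mem=[0,0,0,0]
After op 3 (RCL M3): stack=[0] mem=[0,0,0,0]
After op 4 (pop): stack=[empty] mem=[0,0,0,0]
After op 5 (push 2): stack=[2] mem=[0,0,0,0]
After op 6 (STO M3): stack=[empty] mem=[0,0,0,2]
After op 7 (push 18): stack=[18] mem=[0,0,0,2]
After op 8 (pop): stack=[empty] mem=[0,0,0,2]
After op 9 (push 4): stack=[4] mem=[0,0,0,2]
After op 10 (push 10): stack=[4,10] mem=[0,0,0,2]
After op 11 (pop): stack=[4] mem=[0,0,0,2]
After op 12 (STO M1): stack=[empty] mem=[0,4,0,2]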